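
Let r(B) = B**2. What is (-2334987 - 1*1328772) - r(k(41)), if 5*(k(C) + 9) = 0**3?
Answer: -3663840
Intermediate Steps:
k(C) = -9 (k(C) = -9 + (1/5)*0**3 = -9 + (1/5)*0 = -9 + 0 = -9)
(-2334987 - 1*1328772) - r(k(41)) = (-2334987 - 1*1328772) - 1*(-9)**2 = (-2334987 - 1328772) - 1*81 = -3663759 - 81 = -3663840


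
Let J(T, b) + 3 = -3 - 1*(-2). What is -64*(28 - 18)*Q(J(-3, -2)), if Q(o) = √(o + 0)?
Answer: -1280*I ≈ -1280.0*I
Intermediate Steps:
J(T, b) = -4 (J(T, b) = -3 + (-3 - 1*(-2)) = -3 + (-3 + 2) = -3 - 1 = -4)
Q(o) = √o
-64*(28 - 18)*Q(J(-3, -2)) = -64*(28 - 18)*√(-4) = -640*2*I = -1280*I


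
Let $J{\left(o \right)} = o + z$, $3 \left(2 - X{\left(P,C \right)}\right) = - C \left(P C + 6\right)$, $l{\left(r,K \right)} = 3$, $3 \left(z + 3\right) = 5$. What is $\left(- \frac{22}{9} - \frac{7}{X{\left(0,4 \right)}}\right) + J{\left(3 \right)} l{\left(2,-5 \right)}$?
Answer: $\frac{167}{90} \approx 1.8556$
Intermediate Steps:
$z = - \frac{4}{3}$ ($z = -3 + \frac{1}{3} \cdot 5 = -3 + \frac{5}{3} = - \frac{4}{3} \approx -1.3333$)
$X{\left(P,C \right)} = 2 + \frac{C \left(6 + C P\right)}{3}$ ($X{\left(P,C \right)} = 2 - \frac{- C \left(P C + 6\right)}{3} = 2 - \frac{- C \left(C P + 6\right)}{3} = 2 - \frac{- C \left(6 + C P\right)}{3} = 2 - \frac{\left(-1\right) C \left(6 + C P\right)}{3} = 2 + \frac{C \left(6 + C P\right)}{3}$)
$J{\left(o \right)} = - \frac{4}{3} + o$ ($J{\left(o \right)} = o - \frac{4}{3} = - \frac{4}{3} + o$)
$\left(- \frac{22}{9} - \frac{7}{X{\left(0,4 \right)}}\right) + J{\left(3 \right)} l{\left(2,-5 \right)} = \left(- \frac{22}{9} - \frac{7}{2 + 2 \cdot 4 + \frac{1}{3} \cdot 0 \cdot 4^{2}}\right) + \left(- \frac{4}{3} + 3\right) 3 = \left(\left(-22\right) \frac{1}{9} - \frac{7}{2 + 8 + \frac{1}{3} \cdot 0 \cdot 16}\right) + \frac{5}{3} \cdot 3 = \left(- \frac{22}{9} - \frac{7}{2 + 8 + 0}\right) + 5 = \left(- \frac{22}{9} - \frac{7}{10}\right) + 5 = - \frac{283}{90} + 5 = \frac{167}{90}$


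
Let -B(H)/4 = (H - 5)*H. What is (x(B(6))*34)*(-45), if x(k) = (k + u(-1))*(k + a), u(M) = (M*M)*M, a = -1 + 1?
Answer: -918000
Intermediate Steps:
a = 0
B(H) = -4*H*(-5 + H) (B(H) = -4*(H - 5)*H = -4*(-5 + H)*H = -4*H*(-5 + H))
u(M) = M**3 (u(M) = M**2*M = M**3)
x(k) = k*(-1 + k) (x(k) = (k + (-1)**3)*(k + 0) = (k - 1)*k = (-1 + k)*k = k*(-1 + k))
(x(B(6))*34)*(-45) = (((4*6*(5 - 1*6))*(-1 + 4*6*(5 - 1*6)))*34)*(-45) = (((4*6*(5 - 6))*(-1 + 4*6*(5 - 6)))*34)*(-45) = (((4*6*(-1))*(-1 + 4*6*(-1)))*34)*(-45) = (-24*(-1 - 24)*34)*(-45) = (-24*(-25)*34)*(-45) = (600*34)*(-45) = 20400*(-45) = -918000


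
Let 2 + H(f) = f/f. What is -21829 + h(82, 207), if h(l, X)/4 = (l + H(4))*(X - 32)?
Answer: 34871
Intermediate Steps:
H(f) = -1 (H(f) = -2 + f/f = -2 + 1 = -1)
h(l, X) = 4*(-1 + l)*(-32 + X) (h(l, X) = 4*((l - 1)*(X - 32)) = 4*((-1 + l)*(-32 + X)) = 4*(-1 + l)*(-32 + X))
-21829 + h(82, 207) = -21829 + (128 - 128*82 - 4*207 + 4*207*82) = -21829 + (128 - 10496 - 828 + 67896) = -21829 + 56700 = 34871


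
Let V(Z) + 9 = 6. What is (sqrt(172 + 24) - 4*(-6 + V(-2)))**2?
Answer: 2500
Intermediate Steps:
V(Z) = -3 (V(Z) = -9 + 6 = -3)
(sqrt(172 + 24) - 4*(-6 + V(-2)))**2 = (sqrt(172 + 24) - 4*(-6 - 3))**2 = (sqrt(196) - 4*(-9))**2 = (14 + 36)**2 = 50**2 = 2500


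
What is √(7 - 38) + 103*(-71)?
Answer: -7313 + I*√31 ≈ -7313.0 + 5.5678*I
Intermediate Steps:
√(7 - 38) + 103*(-71) = √(-31) - 7313 = I*√31 - 7313 = -7313 + I*√31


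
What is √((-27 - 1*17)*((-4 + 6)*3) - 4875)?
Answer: 3*I*√571 ≈ 71.687*I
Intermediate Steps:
√((-27 - 1*17)*((-4 + 6)*3) - 4875) = √((-27 - 17)*(2*3) - 4875) = √(-44*6 - 4875) = √(-264 - 4875) = √(-5139) = 3*I*√571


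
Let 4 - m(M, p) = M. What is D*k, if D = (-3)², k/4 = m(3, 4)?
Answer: 36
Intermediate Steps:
m(M, p) = 4 - M
k = 4 (k = 4*(4 - 1*3) = 4*(4 - 3) = 4*1 = 4)
D = 9
D*k = 9*4 = 36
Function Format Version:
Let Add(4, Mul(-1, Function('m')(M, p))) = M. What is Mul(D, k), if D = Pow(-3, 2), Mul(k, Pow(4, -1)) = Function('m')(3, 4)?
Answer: 36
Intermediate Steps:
Function('m')(M, p) = Add(4, Mul(-1, M))
k = 4 (k = Mul(4, Add(4, Mul(-1, 3))) = Mul(4, Add(4, -3)) = Mul(4, 1) = 4)
D = 9
Mul(D, k) = Mul(9, 4) = 36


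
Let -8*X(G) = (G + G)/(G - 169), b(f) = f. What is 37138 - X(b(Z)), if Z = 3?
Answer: 24659629/664 ≈ 37138.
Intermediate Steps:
X(G) = -G/(4*(-169 + G)) (X(G) = -(G + G)/(8*(G - 169)) = -2*G/(8*(-169 + G)) = -G/(4*(-169 + G)))
37138 - X(b(Z)) = 37138 - (-1)*3/(-676 + 4*3) = 37138 - (-1)*3/(-676 + 12) = 37138 - (-1)*3/(-664) = 37138 - (-1)*3*(-1)/664 = 37138 - 1*3/664 = 37138 - 3/664 = 24659629/664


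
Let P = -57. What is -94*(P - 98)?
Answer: 14570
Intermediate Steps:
-94*(P - 98) = -94*(-57 - 98) = -94*(-155) = -1*(-14570) = 14570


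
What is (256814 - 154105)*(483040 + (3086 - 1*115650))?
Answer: 38051219484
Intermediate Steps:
(256814 - 154105)*(483040 + (3086 - 1*115650)) = 102709*(483040 + (3086 - 115650)) = 102709*(483040 - 112564) = 102709*370476 = 38051219484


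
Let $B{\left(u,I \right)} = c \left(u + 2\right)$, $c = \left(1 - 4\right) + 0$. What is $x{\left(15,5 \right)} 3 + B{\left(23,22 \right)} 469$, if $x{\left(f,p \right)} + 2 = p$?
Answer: $-35166$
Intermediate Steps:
$c = -3$ ($c = -3 + 0 = -3$)
$B{\left(u,I \right)} = -6 - 3 u$ ($B{\left(u,I \right)} = - 3 \left(u + 2\right) = - 3 \left(2 + u\right) = -6 - 3 u$)
$x{\left(f,p \right)} = -2 + p$
$x{\left(15,5 \right)} 3 + B{\left(23,22 \right)} 469 = \left(-2 + 5\right) 3 + \left(-6 - 69\right) 469 = 3 \cdot 3 + \left(-6 - 69\right) 469 = 9 - 35175 = -35166$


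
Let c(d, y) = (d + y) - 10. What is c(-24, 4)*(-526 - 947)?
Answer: 44190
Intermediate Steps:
c(d, y) = -10 + d + y
c(-24, 4)*(-526 - 947) = (-10 - 24 + 4)*(-526 - 947) = -30*(-1473) = 44190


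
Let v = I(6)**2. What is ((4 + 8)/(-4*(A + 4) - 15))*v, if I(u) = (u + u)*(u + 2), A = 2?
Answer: -36864/13 ≈ -2835.7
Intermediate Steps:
I(u) = 2*u*(2 + u) (I(u) = (2*u)*(2 + u) = 2*u*(2 + u))
v = 9216 (v = (2*6*(2 + 6))**2 = (2*6*8)**2 = 96**2 = 9216)
((4 + 8)/(-4*(A + 4) - 15))*v = ((4 + 8)/(-4*(2 + 4) - 15))*9216 = (12/(-4*6 - 15))*9216 = (12/(-24 - 15))*9216 = (12/(-39))*9216 = (12*(-1/39))*9216 = -4/13*9216 = -36864/13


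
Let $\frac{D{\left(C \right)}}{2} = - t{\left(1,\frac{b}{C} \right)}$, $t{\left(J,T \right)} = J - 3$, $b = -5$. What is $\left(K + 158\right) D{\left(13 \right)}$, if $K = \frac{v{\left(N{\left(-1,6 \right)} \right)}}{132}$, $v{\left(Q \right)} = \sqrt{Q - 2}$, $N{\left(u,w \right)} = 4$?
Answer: $632 + \frac{\sqrt{2}}{33} \approx 632.04$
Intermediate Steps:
$t{\left(J,T \right)} = -3 + J$
$v{\left(Q \right)} = \sqrt{-2 + Q}$
$D{\left(C \right)} = 4$ ($D{\left(C \right)} = 2 \left(- (-3 + 1)\right) = 2 \left(\left(-1\right) \left(-2\right)\right) = 2 \cdot 2 = 4$)
$K = \frac{\sqrt{2}}{132}$ ($K = \frac{\sqrt{-2 + 4}}{132} = \sqrt{2} \cdot \frac{1}{132} = \frac{\sqrt{2}}{132} \approx 0.010714$)
$\left(K + 158\right) D{\left(13 \right)} = \left(\frac{\sqrt{2}}{132} + 158\right) 4 = \left(158 + \frac{\sqrt{2}}{132}\right) 4 = 632 + \frac{\sqrt{2}}{33}$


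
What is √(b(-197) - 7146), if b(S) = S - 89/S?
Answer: I*√284956954/197 ≈ 85.689*I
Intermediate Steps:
√(b(-197) - 7146) = √((-197 - 89/(-197)) - 7146) = √((-197 - 89*(-1/197)) - 7146) = √((-197 + 89/197) - 7146) = √(-38720/197 - 7146) = √(-1446482/197) = I*√284956954/197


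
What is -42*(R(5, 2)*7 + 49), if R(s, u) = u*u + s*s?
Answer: -10584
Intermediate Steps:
R(s, u) = s**2 + u**2 (R(s, u) = u**2 + s**2 = s**2 + u**2)
-42*(R(5, 2)*7 + 49) = -42*((5**2 + 2**2)*7 + 49) = -42*((25 + 4)*7 + 49) = -42*(29*7 + 49) = -42*(203 + 49) = -42*252 = -10584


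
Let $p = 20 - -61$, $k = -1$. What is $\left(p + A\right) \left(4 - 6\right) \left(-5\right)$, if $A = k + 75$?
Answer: $1550$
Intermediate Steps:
$A = 74$ ($A = -1 + 75 = 74$)
$p = 81$ ($p = 20 + 61 = 81$)
$\left(p + A\right) \left(4 - 6\right) \left(-5\right) = \left(81 + 74\right) \left(4 - 6\right) \left(-5\right) = 155 \left(\left(-2\right) \left(-5\right)\right) = 155 \cdot 10 = 1550$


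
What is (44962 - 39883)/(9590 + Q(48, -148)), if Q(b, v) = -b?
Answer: 5079/9542 ≈ 0.53228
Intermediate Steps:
(44962 - 39883)/(9590 + Q(48, -148)) = (44962 - 39883)/(9590 - 1*48) = 5079/(9590 - 48) = 5079/9542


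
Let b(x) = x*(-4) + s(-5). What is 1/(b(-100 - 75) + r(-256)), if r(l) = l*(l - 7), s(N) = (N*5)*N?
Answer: 1/68153 ≈ 1.4673e-5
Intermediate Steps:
s(N) = 5*N² (s(N) = (5*N)*N = 5*N²)
b(x) = 125 - 4*x (b(x) = x*(-4) + 5*(-5)² = -4*x + 5*25 = -4*x + 125 = 125 - 4*x)
r(l) = l*(-7 + l)
1/(b(-100 - 75) + r(-256)) = 1/((125 - 4*(-100 - 75)) - 256*(-7 - 256)) = 1/((125 - 4*(-175)) - 256*(-263)) = 1/((125 + 700) + 67328) = 1/(825 + 67328) = 1/68153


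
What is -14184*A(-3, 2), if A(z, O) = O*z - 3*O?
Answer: 170208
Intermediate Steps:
A(z, O) = -3*O + O*z
-14184*A(-3, 2) = -28368*(-3 - 3) = -28368*(-6) = -14184*(-12) = 170208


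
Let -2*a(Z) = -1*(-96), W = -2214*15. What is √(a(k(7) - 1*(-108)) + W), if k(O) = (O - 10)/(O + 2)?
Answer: I*√33258 ≈ 182.37*I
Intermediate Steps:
k(O) = (-10 + O)/(2 + O)
W = -33210
a(Z) = -48 (a(Z) = -(-1)*(-96)/2 = -½*96 = -48)
√(a(k(7) - 1*(-108)) + W) = √(-48 - 33210) = √(-33258) = I*√33258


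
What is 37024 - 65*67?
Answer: 32669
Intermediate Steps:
37024 - 65*67 = 37024 - 1*4355 = 37024 - 4355 = 32669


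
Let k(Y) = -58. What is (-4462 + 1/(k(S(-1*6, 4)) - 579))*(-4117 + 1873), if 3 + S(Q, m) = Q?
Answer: 6378109980/637 ≈ 1.0013e+7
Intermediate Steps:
S(Q, m) = -3 + Q
(-4462 + 1/(k(S(-1*6, 4)) - 579))*(-4117 + 1873) = (-4462 + 1/(-58 - 579))*(-4117 + 1873) = (-4462 + 1/(-637))*(-2244) = (-4462 - 1/637)*(-2244) = -2842295/637*(-2244) = 6378109980/637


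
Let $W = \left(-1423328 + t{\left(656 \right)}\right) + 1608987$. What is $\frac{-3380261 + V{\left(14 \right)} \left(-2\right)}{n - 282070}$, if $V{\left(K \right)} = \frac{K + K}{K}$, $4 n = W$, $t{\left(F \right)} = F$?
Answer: $\frac{2704212}{188393} \approx 14.354$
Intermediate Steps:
$W = 186315$ ($W = \left(-1423328 + 656\right) + 1608987 = -1422672 + 1608987 = 186315$)
$n = \frac{186315}{4}$ ($n = \frac{1}{4} \cdot 186315 = \frac{186315}{4} \approx 46579.0$)
$V{\left(K \right)} = 2$ ($V{\left(K \right)} = \frac{2 K}{K} = 2$)
$\frac{-3380261 + V{\left(14 \right)} \left(-2\right)}{n - 282070} = \frac{-3380261 + 2 \left(-2\right)}{\frac{186315}{4} - 282070} = \frac{-3380261 - 4}{- \frac{941965}{4}} = \left(-3380265\right) \left(- \frac{4}{941965}\right) = \frac{2704212}{188393}$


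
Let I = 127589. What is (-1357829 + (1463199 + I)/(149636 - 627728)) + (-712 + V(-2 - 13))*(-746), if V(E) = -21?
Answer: -96934865450/119523 ≈ -8.1101e+5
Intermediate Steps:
(-1357829 + (1463199 + I)/(149636 - 627728)) + (-712 + V(-2 - 13))*(-746) = (-1357829 + (1463199 + 127589)/(149636 - 627728)) + (-712 - 21)*(-746) = (-1357829 + 1590788/(-478092)) - 733*(-746) = (-1357829 + 1590788*(-1/478092)) + 546818 = (-1357829 - 397697/119523) + 546818 = -162292193264/119523 + 546818 = -96934865450/119523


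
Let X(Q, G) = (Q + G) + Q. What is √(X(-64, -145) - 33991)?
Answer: 2*I*√8566 ≈ 185.11*I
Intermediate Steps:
X(Q, G) = G + 2*Q (X(Q, G) = (G + Q) + Q = G + 2*Q)
√(X(-64, -145) - 33991) = √((-145 + 2*(-64)) - 33991) = √((-145 - 128) - 33991) = √(-273 - 33991) = √(-34264) = 2*I*√8566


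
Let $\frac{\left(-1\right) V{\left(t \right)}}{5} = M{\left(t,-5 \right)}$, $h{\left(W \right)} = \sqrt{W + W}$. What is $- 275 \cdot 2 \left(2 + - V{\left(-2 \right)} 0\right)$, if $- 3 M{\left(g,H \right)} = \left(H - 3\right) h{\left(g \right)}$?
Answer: $-1100$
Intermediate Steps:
$h{\left(W \right)} = \sqrt{2} \sqrt{W}$ ($h{\left(W \right)} = \sqrt{2 W} = \sqrt{2} \sqrt{W}$)
$M{\left(g,H \right)} = - \frac{\sqrt{2} \sqrt{g} \left(-3 + H\right)}{3}$ ($M{\left(g,H \right)} = - \frac{\left(H - 3\right) \sqrt{2} \sqrt{g}}{3} = - \frac{\left(-3 + H\right) \sqrt{2} \sqrt{g}}{3} = - \frac{\sqrt{2} \sqrt{g} \left(-3 + H\right)}{3}$)
$V{\left(t \right)} = - \frac{40 \sqrt{2} \sqrt{t}}{3}$ ($V{\left(t \right)} = - 5 \frac{\sqrt{2} \sqrt{t} \left(3 - -5\right)}{3} = - 5 \frac{\sqrt{2} \sqrt{t} \left(3 + 5\right)}{3} = - 5 \cdot \frac{1}{3} \sqrt{2} \sqrt{t} 8 = - 5 \frac{8 \sqrt{2} \sqrt{t}}{3} = - \frac{40 \sqrt{2} \sqrt{t}}{3}$)
$- 275 \cdot 2 \left(2 + - V{\left(-2 \right)} 0\right) = - 275 \cdot 2 \left(2 + - \frac{\left(-40\right) \sqrt{2} \sqrt{-2}}{3} \cdot 0\right) = - 275 \cdot 2 \left(2 + - \frac{\left(-40\right) \sqrt{2} i \sqrt{2}}{3} \cdot 0\right) = - 275 \cdot 2 \left(2 + - \frac{\left(-80\right) i}{3} \cdot 0\right) = - 275 \cdot 2 \left(2 + \frac{80 i}{3} \cdot 0\right) = - 275 \cdot 2 \left(2 + 0\right) = - 275 \cdot 2 \cdot 2 = \left(-275\right) 4 = -1100$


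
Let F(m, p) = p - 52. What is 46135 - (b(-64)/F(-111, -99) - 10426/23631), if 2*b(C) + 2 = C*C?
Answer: 164672590918/3568281 ≈ 46149.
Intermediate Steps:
F(m, p) = -52 + p
b(C) = -1 + C²/2 (b(C) = -1 + (C*C)/2 = -1 + C²/2)
46135 - (b(-64)/F(-111, -99) - 10426/23631) = 46135 - ((-1 + (½)*(-64)²)/(-52 - 99) - 10426/23631) = 46135 - ((-1 + (½)*4096)/(-151) - 10426*1/23631) = 46135 - ((-1 + 2048)*(-1/151) - 10426/23631) = 46135 - (2047*(-1/151) - 10426/23631) = 46135 - (-2047/151 - 10426/23631) = 46135 - 1*(-49946983/3568281) = 46135 + 49946983/3568281 = 164672590918/3568281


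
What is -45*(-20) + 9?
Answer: 909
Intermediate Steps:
-45*(-20) + 9 = 900 + 9 = 909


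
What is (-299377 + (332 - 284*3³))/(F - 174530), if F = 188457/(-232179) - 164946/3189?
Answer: 2293899807197/1305698955163 ≈ 1.7568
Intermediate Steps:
F = -4321998523/82268759 (F = 188457*(-1/232179) - 164946*1/3189 = -62819/77393 - 54982/1063 = -4321998523/82268759 ≈ -52.535)
(-299377 + (332 - 284*3³))/(F - 174530) = (-299377 + (332 - 284*3³))/(-4321998523/82268759 - 174530) = (-299377 + (332 - 284*27))/(-14362688506793/82268759) = (-299377 + (332 - 7668))*(-82268759/14362688506793) = (-299377 - 7336)*(-82268759/14362688506793) = -306713*(-82268759/14362688506793) = 2293899807197/1305698955163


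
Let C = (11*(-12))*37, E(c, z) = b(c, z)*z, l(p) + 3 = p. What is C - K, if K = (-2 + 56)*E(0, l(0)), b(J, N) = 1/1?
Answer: -4722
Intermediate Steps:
b(J, N) = 1
l(p) = -3 + p
E(c, z) = z (E(c, z) = 1*z = z)
C = -4884 (C = -132*37 = -4884)
K = -162 (K = (-2 + 56)*(-3 + 0) = 54*(-3) = -162)
C - K = -4884 - 1*(-162) = -4884 + 162 = -4722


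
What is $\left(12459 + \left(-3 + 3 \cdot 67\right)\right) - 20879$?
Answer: $-8222$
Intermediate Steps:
$\left(12459 + \left(-3 + 3 \cdot 67\right)\right) - 20879 = \left(12459 + \left(-3 + 201\right)\right) - 20879 = \left(12459 + 198\right) - 20879 = 12657 - 20879 = -8222$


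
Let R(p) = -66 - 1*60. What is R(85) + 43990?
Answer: 43864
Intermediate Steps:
R(p) = -126 (R(p) = -66 - 60 = -126)
R(85) + 43990 = -126 + 43990 = 43864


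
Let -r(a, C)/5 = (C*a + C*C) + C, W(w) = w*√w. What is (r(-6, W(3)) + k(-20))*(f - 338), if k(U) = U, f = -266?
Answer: 93620 - 45300*√3 ≈ 15158.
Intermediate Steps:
W(w) = w^(3/2)
r(a, C) = -5*C - 5*C² - 5*C*a (r(a, C) = -5*((C*a + C*C) + C) = -5*((C*a + C²) + C) = -5*((C² + C*a) + C) = -5*(C + C² + C*a) = -5*C - 5*C² - 5*C*a)
(r(-6, W(3)) + k(-20))*(f - 338) = (-5*3^(3/2)*(1 + 3^(3/2) - 6) - 20)*(-266 - 338) = (-5*3*√3*(1 + 3*√3 - 6) - 20)*(-604) = (-5*3*√3*(-5 + 3*√3) - 20)*(-604) = (-15*√3*(-5 + 3*√3) - 20)*(-604) = (-20 - 15*√3*(-5 + 3*√3))*(-604) = 12080 + 9060*√3*(-5 + 3*√3)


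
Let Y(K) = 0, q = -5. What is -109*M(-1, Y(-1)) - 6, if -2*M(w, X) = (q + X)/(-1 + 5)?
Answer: -593/8 ≈ -74.125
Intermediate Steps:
M(w, X) = 5/8 - X/8 (M(w, X) = -(-5 + X)/(2*(-1 + 5)) = -(-5 + X)/(2*4) = -(-5/4 + X/4)/2 = 5/8 - X/8)
-109*M(-1, Y(-1)) - 6 = -109*(5/8 - ⅛*0) - 6 = -109*(5/8 + 0) - 6 = -109*5/8 - 6 = -545/8 - 6 = -593/8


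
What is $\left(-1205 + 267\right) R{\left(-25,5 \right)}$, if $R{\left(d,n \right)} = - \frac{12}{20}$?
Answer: $\frac{2814}{5} \approx 562.8$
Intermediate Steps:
$R{\left(d,n \right)} = - \frac{3}{5}$ ($R{\left(d,n \right)} = \left(-12\right) \frac{1}{20} = - \frac{3}{5}$)
$\left(-1205 + 267\right) R{\left(-25,5 \right)} = \left(-1205 + 267\right) \left(- \frac{3}{5}\right) = \left(-938\right) \left(- \frac{3}{5}\right) = \frac{2814}{5}$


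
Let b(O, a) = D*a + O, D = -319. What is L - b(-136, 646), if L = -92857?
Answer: 113353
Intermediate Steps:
b(O, a) = O - 319*a (b(O, a) = -319*a + O = O - 319*a)
L - b(-136, 646) = -92857 - (-136 - 319*646) = -92857 - (-136 - 206074) = -92857 - 1*(-206210) = -92857 + 206210 = 113353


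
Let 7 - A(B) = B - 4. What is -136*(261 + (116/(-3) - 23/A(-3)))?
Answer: -630292/21 ≈ -30014.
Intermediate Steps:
A(B) = 11 - B (A(B) = 7 - (B - 4) = 7 - (-4 + B) = 7 + (4 - B) = 11 - B)
-136*(261 + (116/(-3) - 23/A(-3))) = -136*(261 + (116/(-3) - 23/(11 - 1*(-3)))) = -136*(261 + (116*(-⅓) - 23/(11 + 3))) = -136*(261 + (-116/3 - 23/14)) = -136*(261 - 1693/42) = -136*9269/42 = -630292/21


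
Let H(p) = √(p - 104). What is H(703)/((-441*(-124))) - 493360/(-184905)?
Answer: 14096/5283 + √599/54684 ≈ 2.6686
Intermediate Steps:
H(p) = √(-104 + p)
H(703)/((-441*(-124))) - 493360/(-184905) = √(-104 + 703)/((-441*(-124))) - 493360/(-184905) = √599/54684 - 493360*(-1/184905) = √599*(1/54684) + 14096/5283 = √599/54684 + 14096/5283 = 14096/5283 + √599/54684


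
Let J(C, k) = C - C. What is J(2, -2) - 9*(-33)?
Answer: 297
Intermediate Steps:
J(C, k) = 0
J(2, -2) - 9*(-33) = 0 - 9*(-33) = 0 + 297 = 297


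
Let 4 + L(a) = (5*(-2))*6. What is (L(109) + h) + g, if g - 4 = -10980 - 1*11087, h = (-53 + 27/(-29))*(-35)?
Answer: -586943/29 ≈ -20239.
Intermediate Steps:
h = 54740/29 (h = (-53 + 27*(-1/29))*(-35) = (-53 - 27/29)*(-35) = -1564/29*(-35) = 54740/29 ≈ 1887.6)
L(a) = -64 (L(a) = -4 + (5*(-2))*6 = -4 - 10*6 = -4 - 60 = -64)
g = -22063 (g = 4 + (-10980 - 1*11087) = 4 + (-10980 - 11087) = 4 - 22067 = -22063)
(L(109) + h) + g = (-64 + 54740/29) - 22063 = 52884/29 - 22063 = -586943/29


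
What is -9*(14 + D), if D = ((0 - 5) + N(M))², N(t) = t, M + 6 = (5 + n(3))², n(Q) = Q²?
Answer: -308151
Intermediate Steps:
M = 190 (M = -6 + (5 + 3²)² = -6 + (5 + 9)² = -6 + 14² = -6 + 196 = 190)
D = 34225 (D = ((0 - 5) + 190)² = (-5 + 190)² = 185² = 34225)
-9*(14 + D) = -9*(14 + 34225) = -9*34239 = -308151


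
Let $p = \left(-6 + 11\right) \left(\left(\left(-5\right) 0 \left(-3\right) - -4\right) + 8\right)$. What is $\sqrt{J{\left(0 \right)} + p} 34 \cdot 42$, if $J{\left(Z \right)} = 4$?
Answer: $11424$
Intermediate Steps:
$p = 60$ ($p = 5 \left(\left(0 \left(-3\right) + 4\right) + 8\right) = 5 \left(\left(0 + 4\right) + 8\right) = 5 \left(4 + 8\right) = 5 \cdot 12 = 60$)
$\sqrt{J{\left(0 \right)} + p} 34 \cdot 42 = \sqrt{4 + 60} \cdot 34 \cdot 42 = \sqrt{64} \cdot 34 \cdot 42 = 8 \cdot 34 \cdot 42 = 272 \cdot 42 = 11424$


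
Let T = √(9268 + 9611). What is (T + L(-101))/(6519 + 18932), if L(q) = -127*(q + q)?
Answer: 25654/25451 + √18879/25451 ≈ 1.0134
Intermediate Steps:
T = √18879 ≈ 137.40
L(q) = -254*q
(T + L(-101))/(6519 + 18932) = (√18879 - 254*(-101))/(6519 + 18932) = (√18879 + 25654)/25451 = (25654 + √18879)*(1/25451) = 25654/25451 + √18879/25451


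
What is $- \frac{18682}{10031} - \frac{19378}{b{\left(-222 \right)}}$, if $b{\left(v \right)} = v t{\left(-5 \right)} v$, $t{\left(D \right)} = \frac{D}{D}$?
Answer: $- \frac{557552203}{247183902} \approx -2.2556$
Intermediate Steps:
$t{\left(D \right)} = 1$
$b{\left(v \right)} = v^{2}$ ($b{\left(v \right)} = v 1 v = v v = v^{2}$)
$- \frac{18682}{10031} - \frac{19378}{b{\left(-222 \right)}} = - \frac{18682}{10031} - \frac{19378}{\left(-222\right)^{2}} = \left(-18682\right) \frac{1}{10031} - \frac{19378}{49284} = - \frac{18682}{10031} - \frac{9689}{24642} = - \frac{557552203}{247183902}$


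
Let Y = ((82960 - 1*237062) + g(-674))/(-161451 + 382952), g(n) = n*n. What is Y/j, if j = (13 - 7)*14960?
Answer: 7147/473379280 ≈ 1.5098e-5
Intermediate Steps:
g(n) = n²
j = 89760 (j = 6*14960 = 89760)
Y = 42882/31643 (Y = ((82960 - 1*237062) + (-674)²)/(-161451 + 382952) = ((82960 - 237062) + 454276)/221501 = (-154102 + 454276)*(1/221501) = 300174*(1/221501) = 42882/31643 ≈ 1.3552)
Y/j = (42882/31643)/89760 = (42882/31643)*(1/89760) = 7147/473379280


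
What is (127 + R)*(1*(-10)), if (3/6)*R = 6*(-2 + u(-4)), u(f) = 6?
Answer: -1750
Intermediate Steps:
R = 48 (R = 2*(6*(-2 + 6)) = 2*(6*4) = 2*24 = 48)
(127 + R)*(1*(-10)) = (127 + 48)*(1*(-10)) = 175*(-10) = -1750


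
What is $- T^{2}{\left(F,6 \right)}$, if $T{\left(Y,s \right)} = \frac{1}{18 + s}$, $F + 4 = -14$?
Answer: $- \frac{1}{576} \approx -0.0017361$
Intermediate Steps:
$F = -18$ ($F = -4 - 14 = -18$)
$- T^{2}{\left(F,6 \right)} = - \left(\frac{1}{18 + 6}\right)^{2} = - \left(\frac{1}{24}\right)^{2} = - \frac{1}{576}$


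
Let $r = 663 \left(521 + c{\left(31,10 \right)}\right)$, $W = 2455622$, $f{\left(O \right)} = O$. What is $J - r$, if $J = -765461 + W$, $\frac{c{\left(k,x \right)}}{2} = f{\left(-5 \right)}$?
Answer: $1351368$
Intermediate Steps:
$c{\left(k,x \right)} = -10$ ($c{\left(k,x \right)} = 2 \left(-5\right) = -10$)
$r = 338793$ ($r = 663 \left(521 - 10\right) = 663 \cdot 511 = 338793$)
$J = 1690161$ ($J = -765461 + 2455622 = 1690161$)
$J - r = 1690161 - 338793 = 1351368$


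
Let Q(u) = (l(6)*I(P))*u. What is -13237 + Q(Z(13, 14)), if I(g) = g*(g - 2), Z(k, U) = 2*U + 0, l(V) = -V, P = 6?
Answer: -17269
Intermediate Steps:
Z(k, U) = 2*U
I(g) = g*(-2 + g)
Q(u) = -144*u (Q(u) = ((-1*6)*(6*(-2 + 6)))*u = (-36*4)*u = (-6*24)*u = -144*u)
-13237 + Q(Z(13, 14)) = -13237 - 288*14 = -13237 - 144*28 = -13237 - 4032 = -17269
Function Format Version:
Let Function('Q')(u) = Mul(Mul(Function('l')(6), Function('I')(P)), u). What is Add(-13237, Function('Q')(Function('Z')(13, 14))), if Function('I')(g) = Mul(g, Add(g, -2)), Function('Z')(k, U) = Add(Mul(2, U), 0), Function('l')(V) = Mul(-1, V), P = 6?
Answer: -17269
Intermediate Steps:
Function('Z')(k, U) = Mul(2, U)
Function('I')(g) = Mul(g, Add(-2, g))
Function('Q')(u) = Mul(-144, u) (Function('Q')(u) = Mul(Mul(Mul(-1, 6), Mul(6, Add(-2, 6))), u) = Mul(Mul(-6, Mul(6, 4)), u) = Mul(Mul(-6, 24), u) = Mul(-144, u))
Add(-13237, Function('Q')(Function('Z')(13, 14))) = Add(-13237, Mul(-144, Mul(2, 14))) = Add(-13237, Mul(-144, 28)) = Add(-13237, -4032) = -17269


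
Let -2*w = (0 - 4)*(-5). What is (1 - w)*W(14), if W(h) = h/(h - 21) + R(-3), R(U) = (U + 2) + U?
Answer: -66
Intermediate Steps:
R(U) = 2 + 2*U (R(U) = (2 + U) + U = 2 + 2*U)
W(h) = -4 + h/(-21 + h) (W(h) = h/(h - 21) + (2 + 2*(-3)) = h/(-21 + h) + (2 - 6) = h/(-21 + h) - 4 = -4 + h/(-21 + h))
w = -10 (w = -(0 - 4)*(-5)/2 = -(-2)*(-5) = -1/2*20 = -10)
(1 - w)*W(14) = (1 - 1*(-10))*(3*(28 - 1*14)/(-21 + 14)) = (1 + 10)*(3*(28 - 14)/(-7)) = 11*(3*(-1/7)*14) = 11*(-6) = -66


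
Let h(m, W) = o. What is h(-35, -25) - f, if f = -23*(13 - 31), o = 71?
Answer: -343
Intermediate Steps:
f = 414 (f = -23*(-18) = 414)
h(m, W) = 71
h(-35, -25) - f = 71 - 1*414 = 71 - 414 = -343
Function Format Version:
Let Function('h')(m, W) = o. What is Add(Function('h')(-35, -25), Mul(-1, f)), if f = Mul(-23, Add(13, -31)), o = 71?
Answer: -343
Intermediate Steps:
f = 414 (f = Mul(-23, -18) = 414)
Function('h')(m, W) = 71
Add(Function('h')(-35, -25), Mul(-1, f)) = Add(71, Mul(-1, 414)) = Add(71, -414) = -343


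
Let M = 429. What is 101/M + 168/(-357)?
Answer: -1715/7293 ≈ -0.23516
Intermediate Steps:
101/M + 168/(-357) = 101/429 + 168/(-357) = 101*(1/429) + 168*(-1/357) = 101/429 - 8/17 = -1715/7293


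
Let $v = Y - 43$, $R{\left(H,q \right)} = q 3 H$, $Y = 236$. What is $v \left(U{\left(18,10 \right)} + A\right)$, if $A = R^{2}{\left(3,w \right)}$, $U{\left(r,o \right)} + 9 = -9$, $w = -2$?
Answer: $59058$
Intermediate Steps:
$U{\left(r,o \right)} = -18$ ($U{\left(r,o \right)} = -9 - 9 = -18$)
$R{\left(H,q \right)} = 3 H q$ ($R{\left(H,q \right)} = 3 q H = 3 H q$)
$v = 193$ ($v = 236 - 43 = 193$)
$A = 324$ ($A = \left(3 \cdot 3 \left(-2\right)\right)^{2} = \left(-18\right)^{2} = 324$)
$v \left(U{\left(18,10 \right)} + A\right) = 193 \left(-18 + 324\right) = 193 \cdot 306 = 59058$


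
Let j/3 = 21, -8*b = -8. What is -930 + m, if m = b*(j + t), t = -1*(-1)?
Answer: -866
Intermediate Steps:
b = 1 (b = -1/8*(-8) = 1)
j = 63 (j = 3*21 = 63)
t = 1
m = 64 (m = 1*(63 + 1) = 1*64 = 64)
-930 + m = -930 + 64 = -866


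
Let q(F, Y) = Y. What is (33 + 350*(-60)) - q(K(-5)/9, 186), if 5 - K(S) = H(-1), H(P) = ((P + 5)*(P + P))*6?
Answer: -21153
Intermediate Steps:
H(P) = 12*P*(5 + P) (H(P) = ((5 + P)*(2*P))*6 = (2*P*(5 + P))*6 = 12*P*(5 + P))
K(S) = 53 (K(S) = 5 - 12*(-1)*(5 - 1) = 5 - 12*(-1)*4 = 5 - 1*(-48) = 5 + 48 = 53)
(33 + 350*(-60)) - q(K(-5)/9, 186) = (33 + 350*(-60)) - 1*186 = (33 - 21000) - 186 = -20967 - 186 = -21153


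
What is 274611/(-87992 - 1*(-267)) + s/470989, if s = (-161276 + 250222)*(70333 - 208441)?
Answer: -37164026315451/1424741725 ≈ -26085.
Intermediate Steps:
s = -12284154168 (s = 88946*(-138108) = -12284154168)
274611/(-87992 - 1*(-267)) + s/470989 = 274611/(-87992 - 1*(-267)) - 12284154168/470989 = 274611/(-87992 + 267) - 12284154168*1/470989 = 274611/(-87725) - 12284154168/470989 = 274611*(-1/87725) - 12284154168/470989 = -274611/87725 - 12284154168/470989 = -37164026315451/1424741725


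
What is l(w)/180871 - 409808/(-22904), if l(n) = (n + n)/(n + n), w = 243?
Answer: 1323614387/73976239 ≈ 17.892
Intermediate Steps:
l(n) = 1 (l(n) = (2*n)/((2*n)) = (2*n)*(1/(2*n)) = 1)
l(w)/180871 - 409808/(-22904) = 1/180871 - 409808/(-22904) = 1*(1/180871) - 409808*(-1/22904) = 1/180871 + 7318/409 = 1323614387/73976239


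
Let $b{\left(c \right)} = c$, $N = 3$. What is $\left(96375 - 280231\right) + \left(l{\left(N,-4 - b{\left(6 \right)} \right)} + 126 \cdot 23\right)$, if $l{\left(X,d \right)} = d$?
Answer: $-180968$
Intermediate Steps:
$\left(96375 - 280231\right) + \left(l{\left(N,-4 - b{\left(6 \right)} \right)} + 126 \cdot 23\right) = \left(96375 - 280231\right) + \left(\left(-4 - 6\right) + 126 \cdot 23\right) = -183856 + \left(\left(-4 - 6\right) + 2898\right) = -183856 + \left(-10 + 2898\right) = -183856 + 2888 = -180968$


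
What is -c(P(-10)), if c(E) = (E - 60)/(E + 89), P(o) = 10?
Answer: 50/99 ≈ 0.50505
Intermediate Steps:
c(E) = (-60 + E)/(89 + E)
-c(P(-10)) = -(-60 + 10)/(89 + 10) = -(-50)/99 = -1*(-50/99) = 50/99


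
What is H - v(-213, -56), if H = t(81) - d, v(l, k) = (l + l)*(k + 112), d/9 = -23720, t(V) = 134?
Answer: 237470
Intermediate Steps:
d = -213480 (d = 9*(-23720) = -213480)
v(l, k) = 2*l*(112 + k) (v(l, k) = (2*l)*(112 + k) = 2*l*(112 + k))
H = 213614 (H = 134 - 1*(-213480) = 134 + 213480 = 213614)
H - v(-213, -56) = 213614 - 2*(-213)*(112 - 56) = 213614 - 2*(-213)*56 = 213614 - 1*(-23856) = 213614 + 23856 = 237470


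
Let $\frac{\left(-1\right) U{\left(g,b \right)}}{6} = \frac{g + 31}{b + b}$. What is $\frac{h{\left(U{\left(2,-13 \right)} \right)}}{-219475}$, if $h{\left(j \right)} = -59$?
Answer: $\frac{59}{219475} \approx 0.00026882$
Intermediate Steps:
$U{\left(g,b \right)} = - \frac{3 \left(31 + g\right)}{b}$ ($U{\left(g,b \right)} = - 6 \frac{g + 31}{b + b} = - 6 \frac{31 + g}{2 b} = - \frac{3 \left(31 + g\right)}{b}$)
$\frac{h{\left(U{\left(2,-13 \right)} \right)}}{-219475} = - \frac{59}{-219475} = \left(-59\right) \left(- \frac{1}{219475}\right) = \frac{59}{219475}$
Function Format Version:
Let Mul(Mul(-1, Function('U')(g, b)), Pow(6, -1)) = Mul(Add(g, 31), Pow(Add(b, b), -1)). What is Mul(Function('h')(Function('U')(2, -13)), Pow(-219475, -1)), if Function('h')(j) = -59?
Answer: Rational(59, 219475) ≈ 0.00026882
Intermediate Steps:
Function('U')(g, b) = Mul(-3, Pow(b, -1), Add(31, g)) (Function('U')(g, b) = Mul(-6, Mul(Add(g, 31), Pow(Add(b, b), -1))) = Mul(-6, Mul(Add(31, g), Pow(Mul(2, b), -1))) = Mul(-6, Mul(Add(31, g), Mul(Rational(1, 2), Pow(b, -1)))) = Mul(-6, Mul(Rational(1, 2), Pow(b, -1), Add(31, g))) = Mul(-3, Pow(b, -1), Add(31, g)))
Mul(Function('h')(Function('U')(2, -13)), Pow(-219475, -1)) = Mul(-59, Pow(-219475, -1)) = Mul(-59, Rational(-1, 219475)) = Rational(59, 219475)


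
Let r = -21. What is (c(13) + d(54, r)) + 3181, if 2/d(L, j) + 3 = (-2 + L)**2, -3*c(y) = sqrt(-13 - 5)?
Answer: 8591883/2701 - I*sqrt(2) ≈ 3181.0 - 1.4142*I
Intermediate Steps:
c(y) = -I*sqrt(2) (c(y) = -sqrt(-13 - 5)/3 = -I*sqrt(2))
d(L, j) = 2/(-3 + (-2 + L)**2)
(c(13) + d(54, r)) + 3181 = (-I*sqrt(2) + 2/(-3 + (-2 + 54)**2)) + 3181 = (-I*sqrt(2) + 2/(-3 + 52**2)) + 3181 = (-I*sqrt(2) + 2/(-3 + 2704)) + 3181 = (-I*sqrt(2) + 2/2701) + 3181 = (2/2701 - I*sqrt(2)) + 3181 = 8591883/2701 - I*sqrt(2)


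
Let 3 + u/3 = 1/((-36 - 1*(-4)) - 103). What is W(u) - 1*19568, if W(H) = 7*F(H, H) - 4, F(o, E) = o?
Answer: -883582/45 ≈ -19635.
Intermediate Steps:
u = -406/45 (u = -9 + 3/((-36 - 1*(-4)) - 103) = -9 + 3/((-36 + 4) - 103) = -9 + 3/(-32 - 103) = -9 + 3/(-135) = -9 + 3*(-1/135) = -9 - 1/45 = -406/45 ≈ -9.0222)
W(H) = -4 + 7*H (W(H) = 7*H - 4 = -4 + 7*H)
W(u) - 1*19568 = (-4 + 7*(-406/45)) - 1*19568 = (-4 - 2842/45) - 19568 = -3022/45 - 19568 = -883582/45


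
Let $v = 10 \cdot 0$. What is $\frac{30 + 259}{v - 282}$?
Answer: $- \frac{289}{282} \approx -1.0248$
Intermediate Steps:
$v = 0$
$\frac{30 + 259}{v - 282} = \frac{30 + 259}{0 - 282} = \frac{289}{-282} = 289 \left(- \frac{1}{282}\right) = - \frac{289}{282}$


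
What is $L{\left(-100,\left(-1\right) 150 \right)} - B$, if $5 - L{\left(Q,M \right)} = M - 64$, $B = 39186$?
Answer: $-38967$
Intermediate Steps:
$L{\left(Q,M \right)} = 69 - M$ ($L{\left(Q,M \right)} = 5 - \left(M - 64\right) = 5 - \left(-64 + M\right) = 69 - M$)
$L{\left(-100,\left(-1\right) 150 \right)} - B = \left(69 - \left(-1\right) 150\right) - 39186 = \left(69 - -150\right) - 39186 = \left(69 + 150\right) - 39186 = 219 - 39186 = -38967$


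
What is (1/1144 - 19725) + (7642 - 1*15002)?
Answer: -30985239/1144 ≈ -27085.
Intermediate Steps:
(1/1144 - 19725) + (7642 - 1*15002) = (1/1144 - 19725) + (7642 - 15002) = -22565399/1144 - 7360 = -30985239/1144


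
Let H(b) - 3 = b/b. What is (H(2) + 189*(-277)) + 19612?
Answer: -32737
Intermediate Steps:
H(b) = 4 (H(b) = 3 + b/b = 3 + 1 = 4)
(H(2) + 189*(-277)) + 19612 = (4 + 189*(-277)) + 19612 = (4 - 52353) + 19612 = -52349 + 19612 = -32737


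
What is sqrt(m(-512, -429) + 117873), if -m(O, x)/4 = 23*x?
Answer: sqrt(157341) ≈ 396.66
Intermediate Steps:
m(O, x) = -92*x
sqrt(m(-512, -429) + 117873) = sqrt(-92*(-429) + 117873) = sqrt(39468 + 117873) = sqrt(157341)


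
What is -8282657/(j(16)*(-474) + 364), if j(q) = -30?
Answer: -8282657/14584 ≈ -567.93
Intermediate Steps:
-8282657/(j(16)*(-474) + 364) = -8282657/(-30*(-474) + 364) = -8282657/(14220 + 364) = -8282657/14584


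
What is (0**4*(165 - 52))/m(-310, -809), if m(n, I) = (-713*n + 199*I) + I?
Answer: 0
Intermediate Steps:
m(n, I) = -713*n + 200*I
(0**4*(165 - 52))/m(-310, -809) = (0**4*(165 - 52))/(-713*(-310) + 200*(-809)) = (0*113)/(221030 - 161800) = 0/59230 = 0*(1/59230) = 0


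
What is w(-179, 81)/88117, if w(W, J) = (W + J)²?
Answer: 9604/88117 ≈ 0.10899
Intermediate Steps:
w(W, J) = (J + W)²
w(-179, 81)/88117 = (81 - 179)²/88117 = (-98)²*(1/88117) = 9604*(1/88117) = 9604/88117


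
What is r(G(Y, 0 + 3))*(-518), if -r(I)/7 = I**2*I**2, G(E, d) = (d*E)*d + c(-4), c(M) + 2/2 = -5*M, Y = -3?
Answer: 14852096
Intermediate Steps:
c(M) = -1 - 5*M
G(E, d) = 19 + E*d**2 (G(E, d) = (d*E)*d + (-1 - 5*(-4)) = (E*d)*d + (-1 + 20) = E*d**2 + 19 = 19 + E*d**2)
r(I) = -7*I**4 (r(I) = -7*I**2*I**2 = -7*I**4)
r(G(Y, 0 + 3))*(-518) = -7*(19 - 3*(0 + 3)**2)**4*(-518) = -7*(19 - 3*3**2)**4*(-518) = -7*(19 - 3*9)**4*(-518) = -7*(19 - 27)**4*(-518) = -7*(-8)**4*(-518) = -7*4096*(-518) = -28672*(-518) = 14852096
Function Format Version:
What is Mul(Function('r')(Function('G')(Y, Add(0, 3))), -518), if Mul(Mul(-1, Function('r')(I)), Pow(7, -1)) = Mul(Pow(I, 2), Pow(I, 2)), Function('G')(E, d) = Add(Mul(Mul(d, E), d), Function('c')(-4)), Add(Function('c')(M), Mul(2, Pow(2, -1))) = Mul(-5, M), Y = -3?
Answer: 14852096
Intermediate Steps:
Function('c')(M) = Add(-1, Mul(-5, M))
Function('G')(E, d) = Add(19, Mul(E, Pow(d, 2))) (Function('G')(E, d) = Add(Mul(Mul(d, E), d), Add(-1, Mul(-5, -4))) = Add(Mul(Mul(E, d), d), Add(-1, 20)) = Add(Mul(E, Pow(d, 2)), 19) = Add(19, Mul(E, Pow(d, 2))))
Function('r')(I) = Mul(-7, Pow(I, 4)) (Function('r')(I) = Mul(-7, Mul(Pow(I, 2), Pow(I, 2))) = Mul(-7, Pow(I, 4)))
Mul(Function('r')(Function('G')(Y, Add(0, 3))), -518) = Mul(Mul(-7, Pow(Add(19, Mul(-3, Pow(Add(0, 3), 2))), 4)), -518) = Mul(Mul(-7, Pow(Add(19, Mul(-3, Pow(3, 2))), 4)), -518) = Mul(Mul(-7, Pow(Add(19, Mul(-3, 9)), 4)), -518) = Mul(Mul(-7, Pow(Add(19, -27), 4)), -518) = Mul(Mul(-7, Pow(-8, 4)), -518) = Mul(Mul(-7, 4096), -518) = Mul(-28672, -518) = 14852096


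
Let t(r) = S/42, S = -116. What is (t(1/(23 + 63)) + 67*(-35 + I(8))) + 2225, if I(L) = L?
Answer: 8678/21 ≈ 413.24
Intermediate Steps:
t(r) = -58/21 (t(r) = -116/42 = -116*1/42 = -58/21)
(t(1/(23 + 63)) + 67*(-35 + I(8))) + 2225 = (-58/21 + 67*(-35 + 8)) + 2225 = (-58/21 + 67*(-27)) + 2225 = (-58/21 - 1809) + 2225 = -38047/21 + 2225 = 8678/21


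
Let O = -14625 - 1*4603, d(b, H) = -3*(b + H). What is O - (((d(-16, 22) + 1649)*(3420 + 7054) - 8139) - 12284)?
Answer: -17081899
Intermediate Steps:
d(b, H) = -3*H - 3*b (d(b, H) = -3*(H + b) = -3*H - 3*b)
O = -19228 (O = -14625 - 4603 = -19228)
O - (((d(-16, 22) + 1649)*(3420 + 7054) - 8139) - 12284) = -19228 - ((((-3*22 - 3*(-16)) + 1649)*(3420 + 7054) - 8139) - 12284) = -19228 - ((((-66 + 48) + 1649)*10474 - 8139) - 12284) = -19228 - (((-18 + 1649)*10474 - 8139) - 12284) = -19228 - ((1631*10474 - 8139) - 12284) = -19228 - ((17083094 - 8139) - 12284) = -19228 - (17074955 - 12284) = -19228 - 1*17062671 = -19228 - 17062671 = -17081899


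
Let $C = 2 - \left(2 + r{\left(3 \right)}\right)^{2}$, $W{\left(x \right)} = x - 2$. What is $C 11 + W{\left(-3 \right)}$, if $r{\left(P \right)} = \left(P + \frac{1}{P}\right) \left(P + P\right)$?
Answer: $-5307$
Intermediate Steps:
$r{\left(P \right)} = 2 P \left(P + \frac{1}{P}\right)$ ($r{\left(P \right)} = \left(P + \frac{1}{P}\right) 2 P = 2 P \left(P + \frac{1}{P}\right)$)
$W{\left(x \right)} = -2 + x$
$C = -482$ ($C = 2 - \left(2 + \left(2 + 2 \cdot 3^{2}\right)\right)^{2} = 2 - \left(2 + \left(2 + 2 \cdot 9\right)\right)^{2} = 2 - \left(2 + \left(2 + 18\right)\right)^{2} = 2 - \left(2 + 20\right)^{2} = 2 - 22^{2} = 2 - 484 = -482$)
$C 11 + W{\left(-3 \right)} = \left(-482\right) 11 - 5 = -5302 - 5 = -5307$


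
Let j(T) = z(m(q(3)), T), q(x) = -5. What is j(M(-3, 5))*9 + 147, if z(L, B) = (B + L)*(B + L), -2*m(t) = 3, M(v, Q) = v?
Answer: 1317/4 ≈ 329.25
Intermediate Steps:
m(t) = -3/2 (m(t) = -½*3 = -3/2)
z(L, B) = (B + L)²
j(T) = (-3/2 + T)² (j(T) = (T - 3/2)² = (-3/2 + T)²)
j(M(-3, 5))*9 + 147 = ((-3 + 2*(-3))²/4)*9 + 147 = ((-3 - 6)²/4)*9 + 147 = ((¼)*(-9)²)*9 + 147 = ((¼)*81)*9 + 147 = (81/4)*9 + 147 = 729/4 + 147 = 1317/4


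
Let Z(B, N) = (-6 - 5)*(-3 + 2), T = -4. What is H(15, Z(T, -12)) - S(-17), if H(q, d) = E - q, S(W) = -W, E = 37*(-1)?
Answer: -69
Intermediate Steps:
Z(B, N) = 11 (Z(B, N) = -11*(-1) = 11)
E = -37
H(q, d) = -37 - q
H(15, Z(T, -12)) - S(-17) = (-37 - 1*15) - (-1)*(-17) = (-37 - 15) - 1*17 = -52 - 17 = -69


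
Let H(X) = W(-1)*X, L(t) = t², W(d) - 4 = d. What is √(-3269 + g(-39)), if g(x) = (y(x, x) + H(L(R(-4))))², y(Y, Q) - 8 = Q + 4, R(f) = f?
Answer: 2*I*√707 ≈ 53.179*I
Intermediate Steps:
W(d) = 4 + d
y(Y, Q) = 12 + Q (y(Y, Q) = 8 + (Q + 4) = 8 + (4 + Q) = 12 + Q)
H(X) = 3*X (H(X) = (4 - 1)*X = 3*X)
g(x) = (60 + x)² (g(x) = ((12 + x) + 3*(-4)²)² = ((12 + x) + 3*16)² = ((12 + x) + 48)² = (60 + x)²)
√(-3269 + g(-39)) = √(-3269 + (60 - 39)²) = √(-3269 + 21²) = √(-3269 + 441) = √(-2828) = 2*I*√707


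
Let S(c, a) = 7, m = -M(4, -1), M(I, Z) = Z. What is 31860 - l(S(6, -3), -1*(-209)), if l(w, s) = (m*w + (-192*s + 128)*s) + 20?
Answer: 8391833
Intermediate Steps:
m = 1 (m = -1*(-1) = 1)
l(w, s) = 20 + w + s*(128 - 192*s) (l(w, s) = (1*w + (-192*s + 128)*s) + 20 = (w + (128 - 192*s)*s) + 20 = (w + s*(128 - 192*s)) + 20 = 20 + w + s*(128 - 192*s))
31860 - l(S(6, -3), -1*(-209)) = 31860 - (20 + 7 - 192*(-1*(-209))² + 128*(-1*(-209))) = 31860 - (20 + 7 - 192*209² + 128*209) = 31860 - (20 + 7 - 192*43681 + 26752) = 31860 - (20 + 7 - 8386752 + 26752) = 31860 - 1*(-8359973) = 31860 + 8359973 = 8391833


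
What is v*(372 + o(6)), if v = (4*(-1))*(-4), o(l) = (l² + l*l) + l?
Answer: 7200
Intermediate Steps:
o(l) = l + 2*l² (o(l) = (l² + l²) + l = 2*l² + l = l + 2*l²)
v = 16 (v = -4*(-4) = 16)
v*(372 + o(6)) = 16*(372 + 6*(1 + 2*6)) = 16*(372 + 6*(1 + 12)) = 16*(372 + 6*13) = 16*(372 + 78) = 16*450 = 7200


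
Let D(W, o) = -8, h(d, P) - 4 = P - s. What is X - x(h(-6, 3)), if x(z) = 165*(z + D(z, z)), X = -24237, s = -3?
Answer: -24567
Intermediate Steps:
h(d, P) = 7 + P (h(d, P) = 4 + (P - 1*(-3)) = 4 + (P + 3) = 4 + (3 + P) = 7 + P)
x(z) = -1320 + 165*z (x(z) = 165*(z - 8) = 165*(-8 + z) = -1320 + 165*z)
X - x(h(-6, 3)) = -24237 - (-1320 + 165*(7 + 3)) = -24237 - (-1320 + 165*10) = -24237 - (-1320 + 1650) = -24237 - 1*330 = -24237 - 330 = -24567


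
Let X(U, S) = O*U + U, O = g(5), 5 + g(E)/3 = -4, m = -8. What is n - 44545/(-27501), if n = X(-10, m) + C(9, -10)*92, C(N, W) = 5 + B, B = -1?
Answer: 17315173/27501 ≈ 629.62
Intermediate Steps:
g(E) = -27 (g(E) = -15 + 3*(-4) = -15 - 12 = -27)
O = -27
X(U, S) = -26*U (X(U, S) = -27*U + U = -26*U)
C(N, W) = 4 (C(N, W) = 5 - 1 = 4)
n = 628 (n = -26*(-10) + 4*92 = 260 + 368 = 628)
n - 44545/(-27501) = 628 - 44545/(-27501) = 628 - 44545*(-1/27501) = 628 + 44545/27501 = 17315173/27501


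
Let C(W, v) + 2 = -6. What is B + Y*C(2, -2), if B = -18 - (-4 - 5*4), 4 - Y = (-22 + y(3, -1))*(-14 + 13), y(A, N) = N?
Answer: 158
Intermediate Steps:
Y = -19 (Y = 4 - (-22 - 1)*(-14 + 13) = 4 - (-23)*(-1) = 4 - 1*23 = 4 - 23 = -19)
C(W, v) = -8 (C(W, v) = -2 - 6 = -8)
B = 6 (B = -18 - (-4 - 20) = -18 - 1*(-24) = -18 + 24 = 6)
B + Y*C(2, -2) = 6 - 19*(-8) = 6 + 152 = 158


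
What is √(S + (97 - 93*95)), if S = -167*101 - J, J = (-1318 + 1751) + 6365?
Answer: I*√32403 ≈ 180.01*I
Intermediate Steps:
J = 6798 (J = 433 + 6365 = 6798)
S = -23665 (S = -167*101 - 1*6798 = -16867 - 6798 = -23665)
√(S + (97 - 93*95)) = √(-23665 + (97 - 93*95)) = √(-23665 + (97 - 8835)) = √(-23665 - 8738) = √(-32403) = I*√32403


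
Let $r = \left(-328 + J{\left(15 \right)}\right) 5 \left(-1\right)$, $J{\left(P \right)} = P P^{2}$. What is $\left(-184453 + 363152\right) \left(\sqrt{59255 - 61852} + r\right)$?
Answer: $-2722479265 + 1250893 i \sqrt{53} \approx -2.7225 \cdot 10^{9} + 9.1066 \cdot 10^{6} i$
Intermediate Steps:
$J{\left(P \right)} = P^{3}$
$r = -15235$ ($r = \left(-328 + 15^{3}\right) 5 \left(-1\right) = \left(-328 + 3375\right) \left(-5\right) = 3047 \left(-5\right) = -15235$)
$\left(-184453 + 363152\right) \left(\sqrt{59255 - 61852} + r\right) = \left(-184453 + 363152\right) \left(\sqrt{59255 - 61852} - 15235\right) = 178699 \left(\sqrt{-2597} - 15235\right) = 178699 \left(7 i \sqrt{53} - 15235\right) = 178699 \left(-15235 + 7 i \sqrt{53}\right) = -2722479265 + 1250893 i \sqrt{53}$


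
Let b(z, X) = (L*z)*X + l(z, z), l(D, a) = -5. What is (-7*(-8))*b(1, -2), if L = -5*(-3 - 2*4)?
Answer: -6440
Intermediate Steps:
L = 55 (L = -5*(-3 - 8) = -5*(-11) = 55)
b(z, X) = -5 + 55*X*z (b(z, X) = (55*z)*X - 5 = 55*X*z - 5 = -5 + 55*X*z)
(-7*(-8))*b(1, -2) = (-7*(-8))*(-5 + 55*(-2)*1) = 56*(-5 - 110) = 56*(-115) = -6440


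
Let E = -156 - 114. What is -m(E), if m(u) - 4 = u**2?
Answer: -72904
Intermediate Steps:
E = -270
m(u) = 4 + u**2
-m(E) = -(4 + (-270)**2) = -(4 + 72900) = -1*72904 = -72904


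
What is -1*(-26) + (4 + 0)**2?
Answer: 42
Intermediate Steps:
-1*(-26) + (4 + 0)**2 = 26 + 4**2 = 26 + 16 = 42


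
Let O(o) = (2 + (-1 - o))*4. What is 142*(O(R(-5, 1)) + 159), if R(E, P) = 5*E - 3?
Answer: 39050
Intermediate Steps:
R(E, P) = -3 + 5*E
O(o) = 4 - 4*o (O(o) = (1 - o)*4 = 4 - 4*o)
142*(O(R(-5, 1)) + 159) = 142*((4 - 4*(-3 + 5*(-5))) + 159) = 142*((4 - 4*(-3 - 25)) + 159) = 142*((4 - 4*(-28)) + 159) = 142*((4 + 112) + 159) = 142*(116 + 159) = 142*275 = 39050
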